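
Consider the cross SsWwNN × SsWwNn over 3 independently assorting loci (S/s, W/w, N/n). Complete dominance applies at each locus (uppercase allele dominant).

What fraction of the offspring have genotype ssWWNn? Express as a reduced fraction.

SsWwNN gametes: SWN×2, SwN×2, sWN×2, swN×2
SsWwNn gametes: SWN×1, SWn×1, SwN×1, Swn×1, sWN×1, sWn×1, swN×1, swn×1
SsWwNN×SsWwNn grid (8·8=64): SSWWNN=2 SSWWNn=2 SSWwNN=4 SSWwNn=4 SSwwNN=2 SSwwNn=2 SsWWNN=4 SsWWNn=4 SsWwNN=8 SsWwNn=8 SswwNN=4 SswwNn=4 ssWWNN=2 ssWWNn=2 ssWwNN=4 ssWwNn=4 sswwNN=2 sswwNn=2
ssWWNn hits 2/64; gcd=2; 2÷2/64÷2 = 1/32

P(ssWWNn) = 1/32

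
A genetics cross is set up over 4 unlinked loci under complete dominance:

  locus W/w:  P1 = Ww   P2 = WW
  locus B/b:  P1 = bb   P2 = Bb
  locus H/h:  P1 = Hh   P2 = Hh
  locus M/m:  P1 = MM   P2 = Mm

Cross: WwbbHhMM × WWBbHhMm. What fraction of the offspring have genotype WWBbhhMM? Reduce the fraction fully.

P(WWBbhhMM) = 1/32

WwbbHhMM gametes: WbHM×4, WbhM×4, wbHM×4, wbhM×4
WWBbHhMm gametes: WBHM×2, WBHm×2, WBhM×2, WBhm×2, WbHM×2, WbHm×2, WbhM×2, Wbhm×2
WwbbHhMM×WWBbHhMm grid (16·16=256): WWBbHHMM=8 WWBbHHMm=8 WWBbHhMM=16 WWBbHhMm=16 WWBbhhMM=8 WWBbhhMm=8 WWbbHHMM=8 WWbbHHMm=8 WWbbHhMM=16 WWbbHhMm=16 WWbbhhMM=8 WWbbhhMm=8 WwBbHHMM=8 WwBbHHMm=8 WwBbHhMM=16 WwBbHhMm=16 WwBbhhMM=8 WwBbhhMm=8 WwbbHHMM=8 WwbbHHMm=8 WwbbHhMM=16 WwbbHhMm=16 WwbbhhMM=8 WwbbhhMm=8
WWBbhhMM hits 8/256; gcd=8; 8÷8/256÷8 = 1/32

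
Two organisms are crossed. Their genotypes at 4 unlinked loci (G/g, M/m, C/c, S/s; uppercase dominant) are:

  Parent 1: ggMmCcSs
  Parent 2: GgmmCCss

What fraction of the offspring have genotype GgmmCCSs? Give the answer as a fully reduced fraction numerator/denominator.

ggMmCcSs gametes: gMCS×2, gMCs×2, gMcS×2, gMcs×2, gmCS×2, gmCs×2, gmcS×2, gmcs×2
GgmmCCss gametes: GmCs×8, gmCs×8
ggMmCcSs×GgmmCCss grid (16·16=256): GgMmCCSs=16 GgMmCCss=16 GgMmCcSs=16 GgMmCcss=16 GgmmCCSs=16 GgmmCCss=16 GgmmCcSs=16 GgmmCcss=16 ggMmCCSs=16 ggMmCCss=16 ggMmCcSs=16 ggMmCcss=16 ggmmCCSs=16 ggmmCCss=16 ggmmCcSs=16 ggmmCcss=16
GgmmCCSs hits 16/256; gcd=16; 16÷16/256÷16 = 1/16

P(GgmmCCSs) = 1/16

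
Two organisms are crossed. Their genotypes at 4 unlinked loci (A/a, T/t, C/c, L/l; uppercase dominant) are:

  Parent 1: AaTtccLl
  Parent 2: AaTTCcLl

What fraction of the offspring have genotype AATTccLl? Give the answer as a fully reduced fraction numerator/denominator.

P(AATTccLl) = 1/32

AaTtccLl gametes: ATcL×2, ATcl×2, AtcL×2, Atcl×2, aTcL×2, aTcl×2, atcL×2, atcl×2
AaTTCcLl gametes: ATCL×2, ATCl×2, ATcL×2, ATcl×2, aTCL×2, aTCl×2, aTcL×2, aTcl×2
AaTtccLl×AaTTCcLl grid (16·16=256): AATTCcLL=4 AATTCcLl=8 AATTCcll=4 AATTccLL=4 AATTccLl=8 AATTccll=4 AATtCcLL=4 AATtCcLl=8 AATtCcll=4 AATtccLL=4 AATtccLl=8 AATtccll=4 AaTTCcLL=8 AaTTCcLl=16 AaTTCcll=8 AaTTccLL=8 AaTTccLl=16 AaTTccll=8 AaTtCcLL=8 AaTtCcLl=16 AaTtCcll=8 AaTtccLL=8 AaTtccLl=16 AaTtccll=8 aaTTCcLL=4 aaTTCcLl=8 aaTTCcll=4 aaTTccLL=4 aaTTccLl=8 aaTTccll=4 aaTtCcLL=4 aaTtCcLl=8 aaTtCcll=4 aaTtccLL=4 aaTtccLl=8 aaTtccll=4
AATTccLl hits 8/256; gcd=8; 8÷8/256÷8 = 1/32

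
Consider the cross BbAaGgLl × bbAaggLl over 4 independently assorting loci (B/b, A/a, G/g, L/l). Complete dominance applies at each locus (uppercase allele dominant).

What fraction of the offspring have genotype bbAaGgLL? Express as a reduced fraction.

P(bbAaGgLL) = 1/32

BbAaGgLl gametes: BAGL×1, BAGl×1, BAgL×1, BAgl×1, BaGL×1, BaGl×1, BagL×1, Bagl×1, bAGL×1, bAGl×1, bAgL×1, bAgl×1, baGL×1, baGl×1, bagL×1, bagl×1
bbAaggLl gametes: bAgL×4, bAgl×4, bagL×4, bagl×4
BbAaGgLl×bbAaggLl grid (16·16=256): BbAAGgLL=4 BbAAGgLl=8 BbAAGgll=4 BbAAggLL=4 BbAAggLl=8 BbAAggll=4 BbAaGgLL=8 BbAaGgLl=16 BbAaGgll=8 BbAaggLL=8 BbAaggLl=16 BbAaggll=8 BbaaGgLL=4 BbaaGgLl=8 BbaaGgll=4 BbaaggLL=4 BbaaggLl=8 Bbaaggll=4 bbAAGgLL=4 bbAAGgLl=8 bbAAGgll=4 bbAAggLL=4 bbAAggLl=8 bbAAggll=4 bbAaGgLL=8 bbAaGgLl=16 bbAaGgll=8 bbAaggLL=8 bbAaggLl=16 bbAaggll=8 bbaaGgLL=4 bbaaGgLl=8 bbaaGgll=4 bbaaggLL=4 bbaaggLl=8 bbaaggll=4
bbAaGgLL hits 8/256; gcd=8; 8÷8/256÷8 = 1/32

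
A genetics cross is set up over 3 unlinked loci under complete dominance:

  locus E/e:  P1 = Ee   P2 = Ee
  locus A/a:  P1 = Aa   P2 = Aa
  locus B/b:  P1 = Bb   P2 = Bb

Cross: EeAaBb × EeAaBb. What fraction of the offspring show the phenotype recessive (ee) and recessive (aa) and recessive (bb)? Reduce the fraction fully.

P(ee aa bb) = 1/64

EeAaBb gametes: EAB×1, EAb×1, EaB×1, Eab×1, eAB×1, eAb×1, eaB×1, eab×1
EeAaBb gametes: EAB×1, EAb×1, EaB×1, Eab×1, eAB×1, eAb×1, eaB×1, eab×1
EeAaBb×EeAaBb grid (8·8=64): EEAABB=1 EEAABb=2 EEAAbb=1 EEAaBB=2 EEAaBb=4 EEAabb=2 EEaaBB=1 EEaaBb=2 EEaabb=1 EeAABB=2 EeAABb=4 EeAAbb=2 EeAaBB=4 EeAaBb=8 EeAabb=4 EeaaBB=2 EeaaBb=4 Eeaabb=2 eeAABB=1 eeAABb=2 eeAAbb=1 eeAaBB=2 eeAaBb=4 eeAabb=2 eeaaBB=1 eeaaBb=2 eeaabb=1
ee aa bb hits 1/64; gcd=1; 1÷1/64÷1 = 1/64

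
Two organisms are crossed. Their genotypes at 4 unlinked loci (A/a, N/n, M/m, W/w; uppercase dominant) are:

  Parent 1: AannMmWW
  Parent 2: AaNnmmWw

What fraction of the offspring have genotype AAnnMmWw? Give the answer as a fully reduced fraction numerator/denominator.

P(AAnnMmWw) = 1/32

AannMmWW gametes: AnMW×4, AnmW×4, anMW×4, anmW×4
AaNnmmWw gametes: ANmW×2, ANmw×2, AnmW×2, Anmw×2, aNmW×2, aNmw×2, anmW×2, anmw×2
AannMmWW×AaNnmmWw grid (16·16=256): AANnMmWW=8 AANnMmWw=8 AANnmmWW=8 AANnmmWw=8 AAnnMmWW=8 AAnnMmWw=8 AAnnmmWW=8 AAnnmmWw=8 AaNnMmWW=16 AaNnMmWw=16 AaNnmmWW=16 AaNnmmWw=16 AannMmWW=16 AannMmWw=16 AannmmWW=16 AannmmWw=16 aaNnMmWW=8 aaNnMmWw=8 aaNnmmWW=8 aaNnmmWw=8 aannMmWW=8 aannMmWw=8 aannmmWW=8 aannmmWw=8
AAnnMmWw hits 8/256; gcd=8; 8÷8/256÷8 = 1/32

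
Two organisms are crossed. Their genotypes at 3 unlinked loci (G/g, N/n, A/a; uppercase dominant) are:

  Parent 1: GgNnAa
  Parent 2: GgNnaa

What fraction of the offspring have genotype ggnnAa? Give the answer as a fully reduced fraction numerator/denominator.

P(ggnnAa) = 1/32

GgNnAa gametes: GNA×1, GNa×1, GnA×1, Gna×1, gNA×1, gNa×1, gnA×1, gna×1
GgNnaa gametes: GNa×2, Gna×2, gNa×2, gna×2
GgNnAa×GgNnaa grid (8·8=64): GGNNAa=2 GGNNaa=2 GGNnAa=4 GGNnaa=4 GGnnAa=2 GGnnaa=2 GgNNAa=4 GgNNaa=4 GgNnAa=8 GgNnaa=8 GgnnAa=4 Ggnnaa=4 ggNNAa=2 ggNNaa=2 ggNnAa=4 ggNnaa=4 ggnnAa=2 ggnnaa=2
ggnnAa hits 2/64; gcd=2; 2÷2/64÷2 = 1/32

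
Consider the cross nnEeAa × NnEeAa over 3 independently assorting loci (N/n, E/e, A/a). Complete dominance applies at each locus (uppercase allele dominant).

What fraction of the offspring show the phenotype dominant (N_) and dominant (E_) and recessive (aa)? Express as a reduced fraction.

nnEeAa gametes: nEA×2, nEa×2, neA×2, nea×2
NnEeAa gametes: NEA×1, NEa×1, NeA×1, Nea×1, nEA×1, nEa×1, neA×1, nea×1
nnEeAa×NnEeAa grid (8·8=64): NnEEAA=2 NnEEAa=4 NnEEaa=2 NnEeAA=4 NnEeAa=8 NnEeaa=4 NneeAA=2 NneeAa=4 Nneeaa=2 nnEEAA=2 nnEEAa=4 nnEEaa=2 nnEeAA=4 nnEeAa=8 nnEeaa=4 nneeAA=2 nneeAa=4 nneeaa=2
N_ E_ aa hits 6/64; gcd=2; 6÷2/64÷2 = 3/32

P(N_ E_ aa) = 3/32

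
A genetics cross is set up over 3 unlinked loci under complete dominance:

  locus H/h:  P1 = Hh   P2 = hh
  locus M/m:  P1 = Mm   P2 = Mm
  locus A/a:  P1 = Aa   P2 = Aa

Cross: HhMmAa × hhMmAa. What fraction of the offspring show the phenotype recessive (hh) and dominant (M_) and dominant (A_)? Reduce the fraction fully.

P(hh M_ A_) = 9/32

HhMmAa gametes: HMA×1, HMa×1, HmA×1, Hma×1, hMA×1, hMa×1, hmA×1, hma×1
hhMmAa gametes: hMA×2, hMa×2, hmA×2, hma×2
HhMmAa×hhMmAa grid (8·8=64): HhMMAA=2 HhMMAa=4 HhMMaa=2 HhMmAA=4 HhMmAa=8 HhMmaa=4 HhmmAA=2 HhmmAa=4 Hhmmaa=2 hhMMAA=2 hhMMAa=4 hhMMaa=2 hhMmAA=4 hhMmAa=8 hhMmaa=4 hhmmAA=2 hhmmAa=4 hhmmaa=2
hh M_ A_ hits 18/64; gcd=2; 18÷2/64÷2 = 9/32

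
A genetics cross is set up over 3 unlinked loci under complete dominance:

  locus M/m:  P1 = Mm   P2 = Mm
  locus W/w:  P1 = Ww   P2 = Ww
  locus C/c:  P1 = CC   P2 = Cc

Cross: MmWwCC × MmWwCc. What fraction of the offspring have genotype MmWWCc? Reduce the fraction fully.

P(MmWWCc) = 1/16

MmWwCC gametes: MWC×2, MwC×2, mWC×2, mwC×2
MmWwCc gametes: MWC×1, MWc×1, MwC×1, Mwc×1, mWC×1, mWc×1, mwC×1, mwc×1
MmWwCC×MmWwCc grid (8·8=64): MMWWCC=2 MMWWCc=2 MMWwCC=4 MMWwCc=4 MMwwCC=2 MMwwCc=2 MmWWCC=4 MmWWCc=4 MmWwCC=8 MmWwCc=8 MmwwCC=4 MmwwCc=4 mmWWCC=2 mmWWCc=2 mmWwCC=4 mmWwCc=4 mmwwCC=2 mmwwCc=2
MmWWCc hits 4/64; gcd=4; 4÷4/64÷4 = 1/16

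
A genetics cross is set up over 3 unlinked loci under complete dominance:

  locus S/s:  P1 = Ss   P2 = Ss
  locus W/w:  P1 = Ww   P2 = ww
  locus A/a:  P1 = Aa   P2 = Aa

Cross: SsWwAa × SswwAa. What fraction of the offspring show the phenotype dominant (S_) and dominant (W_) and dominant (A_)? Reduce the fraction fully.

SsWwAa gametes: SWA×1, SWa×1, SwA×1, Swa×1, sWA×1, sWa×1, swA×1, swa×1
SswwAa gametes: SwA×2, Swa×2, swA×2, swa×2
SsWwAa×SswwAa grid (8·8=64): SSWwAA=2 SSWwAa=4 SSWwaa=2 SSwwAA=2 SSwwAa=4 SSwwaa=2 SsWwAA=4 SsWwAa=8 SsWwaa=4 SswwAA=4 SswwAa=8 Sswwaa=4 ssWwAA=2 ssWwAa=4 ssWwaa=2 sswwAA=2 sswwAa=4 sswwaa=2
S_ W_ A_ hits 18/64; gcd=2; 18÷2/64÷2 = 9/32

P(S_ W_ A_) = 9/32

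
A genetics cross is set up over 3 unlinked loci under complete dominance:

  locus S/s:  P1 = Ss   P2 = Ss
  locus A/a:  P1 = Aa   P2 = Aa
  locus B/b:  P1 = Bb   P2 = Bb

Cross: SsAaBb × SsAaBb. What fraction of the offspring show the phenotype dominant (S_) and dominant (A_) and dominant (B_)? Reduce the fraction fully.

P(S_ A_ B_) = 27/64

SsAaBb gametes: SAB×1, SAb×1, SaB×1, Sab×1, sAB×1, sAb×1, saB×1, sab×1
SsAaBb gametes: SAB×1, SAb×1, SaB×1, Sab×1, sAB×1, sAb×1, saB×1, sab×1
SsAaBb×SsAaBb grid (8·8=64): SSAABB=1 SSAABb=2 SSAAbb=1 SSAaBB=2 SSAaBb=4 SSAabb=2 SSaaBB=1 SSaaBb=2 SSaabb=1 SsAABB=2 SsAABb=4 SsAAbb=2 SsAaBB=4 SsAaBb=8 SsAabb=4 SsaaBB=2 SsaaBb=4 Ssaabb=2 ssAABB=1 ssAABb=2 ssAAbb=1 ssAaBB=2 ssAaBb=4 ssAabb=2 ssaaBB=1 ssaaBb=2 ssaabb=1
S_ A_ B_ hits 27/64; gcd=1; 27÷1/64÷1 = 27/64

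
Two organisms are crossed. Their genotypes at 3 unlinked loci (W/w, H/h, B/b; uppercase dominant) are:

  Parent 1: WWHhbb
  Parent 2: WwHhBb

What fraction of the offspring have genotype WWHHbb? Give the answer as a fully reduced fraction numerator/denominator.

WWHhbb gametes: WHb×4, Whb×4
WwHhBb gametes: WHB×1, WHb×1, WhB×1, Whb×1, wHB×1, wHb×1, whB×1, whb×1
WWHhbb×WwHhBb grid (8·8=64): WWHHBb=4 WWHHbb=4 WWHhBb=8 WWHhbb=8 WWhhBb=4 WWhhbb=4 WwHHBb=4 WwHHbb=4 WwHhBb=8 WwHhbb=8 WwhhBb=4 Wwhhbb=4
WWHHbb hits 4/64; gcd=4; 4÷4/64÷4 = 1/16

P(WWHHbb) = 1/16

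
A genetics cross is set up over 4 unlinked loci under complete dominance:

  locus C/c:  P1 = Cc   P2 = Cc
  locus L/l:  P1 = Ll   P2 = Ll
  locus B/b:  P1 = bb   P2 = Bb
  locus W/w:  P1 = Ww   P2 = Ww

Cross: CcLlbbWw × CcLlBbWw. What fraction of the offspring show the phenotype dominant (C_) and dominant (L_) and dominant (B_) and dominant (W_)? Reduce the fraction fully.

CcLlbbWw gametes: CLbW×2, CLbw×2, ClbW×2, Clbw×2, cLbW×2, cLbw×2, clbW×2, clbw×2
CcLlBbWw gametes: CLBW×1, CLBw×1, CLbW×1, CLbw×1, ClBW×1, ClBw×1, ClbW×1, Clbw×1, cLBW×1, cLBw×1, cLbW×1, cLbw×1, clBW×1, clBw×1, clbW×1, clbw×1
CcLlbbWw×CcLlBbWw grid (16·16=256): CCLLBbWW=2 CCLLBbWw=4 CCLLBbww=2 CCLLbbWW=2 CCLLbbWw=4 CCLLbbww=2 CCLlBbWW=4 CCLlBbWw=8 CCLlBbww=4 CCLlbbWW=4 CCLlbbWw=8 CCLlbbww=4 CCllBbWW=2 CCllBbWw=4 CCllBbww=2 CCllbbWW=2 CCllbbWw=4 CCllbbww=2 CcLLBbWW=4 CcLLBbWw=8 CcLLBbww=4 CcLLbbWW=4 CcLLbbWw=8 CcLLbbww=4 CcLlBbWW=8 CcLlBbWw=16 CcLlBbww=8 CcLlbbWW=8 CcLlbbWw=16 CcLlbbww=8 CcllBbWW=4 CcllBbWw=8 CcllBbww=4 CcllbbWW=4 CcllbbWw=8 Ccllbbww=4 ccLLBbWW=2 ccLLBbWw=4 ccLLBbww=2 ccLLbbWW=2 ccLLbbWw=4 ccLLbbww=2 ccLlBbWW=4 ccLlBbWw=8 ccLlBbww=4 ccLlbbWW=4 ccLlbbWw=8 ccLlbbww=4 ccllBbWW=2 ccllBbWw=4 ccllBbww=2 ccllbbWW=2 ccllbbWw=4 ccllbbww=2
C_ L_ B_ W_ hits 54/256; gcd=2; 54÷2/256÷2 = 27/128

P(C_ L_ B_ W_) = 27/128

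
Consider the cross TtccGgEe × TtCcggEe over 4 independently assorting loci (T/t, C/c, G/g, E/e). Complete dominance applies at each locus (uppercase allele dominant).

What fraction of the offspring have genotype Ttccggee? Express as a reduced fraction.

TtccGgEe gametes: TcGE×2, TcGe×2, TcgE×2, Tcge×2, tcGE×2, tcGe×2, tcgE×2, tcge×2
TtCcggEe gametes: TCgE×2, TCge×2, TcgE×2, Tcge×2, tCgE×2, tCge×2, tcgE×2, tcge×2
TtccGgEe×TtCcggEe grid (16·16=256): TTCcGgEE=4 TTCcGgEe=8 TTCcGgee=4 TTCcggEE=4 TTCcggEe=8 TTCcggee=4 TTccGgEE=4 TTccGgEe=8 TTccGgee=4 TTccggEE=4 TTccggEe=8 TTccggee=4 TtCcGgEE=8 TtCcGgEe=16 TtCcGgee=8 TtCcggEE=8 TtCcggEe=16 TtCcggee=8 TtccGgEE=8 TtccGgEe=16 TtccGgee=8 TtccggEE=8 TtccggEe=16 Ttccggee=8 ttCcGgEE=4 ttCcGgEe=8 ttCcGgee=4 ttCcggEE=4 ttCcggEe=8 ttCcggee=4 ttccGgEE=4 ttccGgEe=8 ttccGgee=4 ttccggEE=4 ttccggEe=8 ttccggee=4
Ttccggee hits 8/256; gcd=8; 8÷8/256÷8 = 1/32

P(Ttccggee) = 1/32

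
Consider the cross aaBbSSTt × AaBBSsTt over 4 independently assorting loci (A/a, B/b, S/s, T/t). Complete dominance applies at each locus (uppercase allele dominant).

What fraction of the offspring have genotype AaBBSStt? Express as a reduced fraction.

aaBbSSTt gametes: aBST×4, aBSt×4, abST×4, abSt×4
AaBBSsTt gametes: ABST×2, ABSt×2, ABsT×2, ABst×2, aBST×2, aBSt×2, aBsT×2, aBst×2
aaBbSSTt×AaBBSsTt grid (16·16=256): AaBBSSTT=8 AaBBSSTt=16 AaBBSStt=8 AaBBSsTT=8 AaBBSsTt=16 AaBBSstt=8 AaBbSSTT=8 AaBbSSTt=16 AaBbSStt=8 AaBbSsTT=8 AaBbSsTt=16 AaBbSstt=8 aaBBSSTT=8 aaBBSSTt=16 aaBBSStt=8 aaBBSsTT=8 aaBBSsTt=16 aaBBSstt=8 aaBbSSTT=8 aaBbSSTt=16 aaBbSStt=8 aaBbSsTT=8 aaBbSsTt=16 aaBbSstt=8
AaBBSStt hits 8/256; gcd=8; 8÷8/256÷8 = 1/32

P(AaBBSStt) = 1/32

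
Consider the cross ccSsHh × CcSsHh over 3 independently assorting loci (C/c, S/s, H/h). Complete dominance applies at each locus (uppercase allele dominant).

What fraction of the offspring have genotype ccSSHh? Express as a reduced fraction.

P(ccSSHh) = 1/16

ccSsHh gametes: cSH×2, cSh×2, csH×2, csh×2
CcSsHh gametes: CSH×1, CSh×1, CsH×1, Csh×1, cSH×1, cSh×1, csH×1, csh×1
ccSsHh×CcSsHh grid (8·8=64): CcSSHH=2 CcSSHh=4 CcSShh=2 CcSsHH=4 CcSsHh=8 CcSshh=4 CcssHH=2 CcssHh=4 Ccsshh=2 ccSSHH=2 ccSSHh=4 ccSShh=2 ccSsHH=4 ccSsHh=8 ccSshh=4 ccssHH=2 ccssHh=4 ccsshh=2
ccSSHh hits 4/64; gcd=4; 4÷4/64÷4 = 1/16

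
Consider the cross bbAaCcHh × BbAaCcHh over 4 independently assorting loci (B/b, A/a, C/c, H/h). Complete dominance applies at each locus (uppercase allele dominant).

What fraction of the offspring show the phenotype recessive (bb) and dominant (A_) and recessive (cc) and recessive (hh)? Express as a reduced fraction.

bbAaCcHh gametes: bACH×2, bACh×2, bAcH×2, bAch×2, baCH×2, baCh×2, bacH×2, bach×2
BbAaCcHh gametes: BACH×1, BACh×1, BAcH×1, BAch×1, BaCH×1, BaCh×1, BacH×1, Bach×1, bACH×1, bACh×1, bAcH×1, bAch×1, baCH×1, baCh×1, bacH×1, bach×1
bbAaCcHh×BbAaCcHh grid (16·16=256): BbAACCHH=2 BbAACCHh=4 BbAACChh=2 BbAACcHH=4 BbAACcHh=8 BbAACchh=4 BbAAccHH=2 BbAAccHh=4 BbAAcchh=2 BbAaCCHH=4 BbAaCCHh=8 BbAaCChh=4 BbAaCcHH=8 BbAaCcHh=16 BbAaCchh=8 BbAaccHH=4 BbAaccHh=8 BbAacchh=4 BbaaCCHH=2 BbaaCCHh=4 BbaaCChh=2 BbaaCcHH=4 BbaaCcHh=8 BbaaCchh=4 BbaaccHH=2 BbaaccHh=4 Bbaacchh=2 bbAACCHH=2 bbAACCHh=4 bbAACChh=2 bbAACcHH=4 bbAACcHh=8 bbAACchh=4 bbAAccHH=2 bbAAccHh=4 bbAAcchh=2 bbAaCCHH=4 bbAaCCHh=8 bbAaCChh=4 bbAaCcHH=8 bbAaCcHh=16 bbAaCchh=8 bbAaccHH=4 bbAaccHh=8 bbAacchh=4 bbaaCCHH=2 bbaaCCHh=4 bbaaCChh=2 bbaaCcHH=4 bbaaCcHh=8 bbaaCchh=4 bbaaccHH=2 bbaaccHh=4 bbaacchh=2
bb A_ cc hh hits 6/256; gcd=2; 6÷2/256÷2 = 3/128

P(bb A_ cc hh) = 3/128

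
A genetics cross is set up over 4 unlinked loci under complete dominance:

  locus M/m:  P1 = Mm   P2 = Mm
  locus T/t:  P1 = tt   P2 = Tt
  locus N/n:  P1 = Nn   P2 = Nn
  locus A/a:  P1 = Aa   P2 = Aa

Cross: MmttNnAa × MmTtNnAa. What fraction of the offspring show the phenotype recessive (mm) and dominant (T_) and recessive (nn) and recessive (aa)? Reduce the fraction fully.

P(mm T_ nn aa) = 1/128

MmttNnAa gametes: MtNA×2, MtNa×2, MtnA×2, Mtna×2, mtNA×2, mtNa×2, mtnA×2, mtna×2
MmTtNnAa gametes: MTNA×1, MTNa×1, MTnA×1, MTna×1, MtNA×1, MtNa×1, MtnA×1, Mtna×1, mTNA×1, mTNa×1, mTnA×1, mTna×1, mtNA×1, mtNa×1, mtnA×1, mtna×1
MmttNnAa×MmTtNnAa grid (16·16=256): MMTtNNAA=2 MMTtNNAa=4 MMTtNNaa=2 MMTtNnAA=4 MMTtNnAa=8 MMTtNnaa=4 MMTtnnAA=2 MMTtnnAa=4 MMTtnnaa=2 MMttNNAA=2 MMttNNAa=4 MMttNNaa=2 MMttNnAA=4 MMttNnAa=8 MMttNnaa=4 MMttnnAA=2 MMttnnAa=4 MMttnnaa=2 MmTtNNAA=4 MmTtNNAa=8 MmTtNNaa=4 MmTtNnAA=8 MmTtNnAa=16 MmTtNnaa=8 MmTtnnAA=4 MmTtnnAa=8 MmTtnnaa=4 MmttNNAA=4 MmttNNAa=8 MmttNNaa=4 MmttNnAA=8 MmttNnAa=16 MmttNnaa=8 MmttnnAA=4 MmttnnAa=8 Mmttnnaa=4 mmTtNNAA=2 mmTtNNAa=4 mmTtNNaa=2 mmTtNnAA=4 mmTtNnAa=8 mmTtNnaa=4 mmTtnnAA=2 mmTtnnAa=4 mmTtnnaa=2 mmttNNAA=2 mmttNNAa=4 mmttNNaa=2 mmttNnAA=4 mmttNnAa=8 mmttNnaa=4 mmttnnAA=2 mmttnnAa=4 mmttnnaa=2
mm T_ nn aa hits 2/256; gcd=2; 2÷2/256÷2 = 1/128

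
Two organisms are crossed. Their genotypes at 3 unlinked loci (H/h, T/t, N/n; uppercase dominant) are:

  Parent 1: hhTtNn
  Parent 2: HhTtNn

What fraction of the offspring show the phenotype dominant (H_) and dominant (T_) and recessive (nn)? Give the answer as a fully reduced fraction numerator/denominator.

P(H_ T_ nn) = 3/32

hhTtNn gametes: hTN×2, hTn×2, htN×2, htn×2
HhTtNn gametes: HTN×1, HTn×1, HtN×1, Htn×1, hTN×1, hTn×1, htN×1, htn×1
hhTtNn×HhTtNn grid (8·8=64): HhTTNN=2 HhTTNn=4 HhTTnn=2 HhTtNN=4 HhTtNn=8 HhTtnn=4 HhttNN=2 HhttNn=4 Hhttnn=2 hhTTNN=2 hhTTNn=4 hhTTnn=2 hhTtNN=4 hhTtNn=8 hhTtnn=4 hhttNN=2 hhttNn=4 hhttnn=2
H_ T_ nn hits 6/64; gcd=2; 6÷2/64÷2 = 3/32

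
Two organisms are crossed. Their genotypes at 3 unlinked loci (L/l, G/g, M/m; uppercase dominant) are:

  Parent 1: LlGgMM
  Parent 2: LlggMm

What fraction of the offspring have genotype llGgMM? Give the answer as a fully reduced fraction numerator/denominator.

LlGgMM gametes: LGM×2, LgM×2, lGM×2, lgM×2
LlggMm gametes: LgM×2, Lgm×2, lgM×2, lgm×2
LlGgMM×LlggMm grid (8·8=64): LLGgMM=4 LLGgMm=4 LLggMM=4 LLggMm=4 LlGgMM=8 LlGgMm=8 LlggMM=8 LlggMm=8 llGgMM=4 llGgMm=4 llggMM=4 llggMm=4
llGgMM hits 4/64; gcd=4; 4÷4/64÷4 = 1/16

P(llGgMM) = 1/16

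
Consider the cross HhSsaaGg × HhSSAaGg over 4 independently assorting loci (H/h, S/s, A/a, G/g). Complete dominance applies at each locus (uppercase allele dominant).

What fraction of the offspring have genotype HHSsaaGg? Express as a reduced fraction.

HhSsaaGg gametes: HSaG×2, HSag×2, HsaG×2, Hsag×2, hSaG×2, hSag×2, hsaG×2, hsag×2
HhSSAaGg gametes: HSAG×2, HSAg×2, HSaG×2, HSag×2, hSAG×2, hSAg×2, hSaG×2, hSag×2
HhSsaaGg×HhSSAaGg grid (16·16=256): HHSSAaGG=4 HHSSAaGg=8 HHSSAagg=4 HHSSaaGG=4 HHSSaaGg=8 HHSSaagg=4 HHSsAaGG=4 HHSsAaGg=8 HHSsAagg=4 HHSsaaGG=4 HHSsaaGg=8 HHSsaagg=4 HhSSAaGG=8 HhSSAaGg=16 HhSSAagg=8 HhSSaaGG=8 HhSSaaGg=16 HhSSaagg=8 HhSsAaGG=8 HhSsAaGg=16 HhSsAagg=8 HhSsaaGG=8 HhSsaaGg=16 HhSsaagg=8 hhSSAaGG=4 hhSSAaGg=8 hhSSAagg=4 hhSSaaGG=4 hhSSaaGg=8 hhSSaagg=4 hhSsAaGG=4 hhSsAaGg=8 hhSsAagg=4 hhSsaaGG=4 hhSsaaGg=8 hhSsaagg=4
HHSsaaGg hits 8/256; gcd=8; 8÷8/256÷8 = 1/32

P(HHSsaaGg) = 1/32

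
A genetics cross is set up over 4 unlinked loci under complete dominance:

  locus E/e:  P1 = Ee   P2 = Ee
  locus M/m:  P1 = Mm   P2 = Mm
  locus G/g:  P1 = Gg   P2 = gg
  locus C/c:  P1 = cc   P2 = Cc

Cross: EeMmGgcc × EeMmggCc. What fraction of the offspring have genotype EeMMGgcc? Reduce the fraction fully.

EeMmGgcc gametes: EMGc×2, EMgc×2, EmGc×2, Emgc×2, eMGc×2, eMgc×2, emGc×2, emgc×2
EeMmggCc gametes: EMgC×2, EMgc×2, EmgC×2, Emgc×2, eMgC×2, eMgc×2, emgC×2, emgc×2
EeMmGgcc×EeMmggCc grid (16·16=256): EEMMGgCc=4 EEMMGgcc=4 EEMMggCc=4 EEMMggcc=4 EEMmGgCc=8 EEMmGgcc=8 EEMmggCc=8 EEMmggcc=8 EEmmGgCc=4 EEmmGgcc=4 EEmmggCc=4 EEmmggcc=4 EeMMGgCc=8 EeMMGgcc=8 EeMMggCc=8 EeMMggcc=8 EeMmGgCc=16 EeMmGgcc=16 EeMmggCc=16 EeMmggcc=16 EemmGgCc=8 EemmGgcc=8 EemmggCc=8 Eemmggcc=8 eeMMGgCc=4 eeMMGgcc=4 eeMMggCc=4 eeMMggcc=4 eeMmGgCc=8 eeMmGgcc=8 eeMmggCc=8 eeMmggcc=8 eemmGgCc=4 eemmGgcc=4 eemmggCc=4 eemmggcc=4
EeMMGgcc hits 8/256; gcd=8; 8÷8/256÷8 = 1/32

P(EeMMGgcc) = 1/32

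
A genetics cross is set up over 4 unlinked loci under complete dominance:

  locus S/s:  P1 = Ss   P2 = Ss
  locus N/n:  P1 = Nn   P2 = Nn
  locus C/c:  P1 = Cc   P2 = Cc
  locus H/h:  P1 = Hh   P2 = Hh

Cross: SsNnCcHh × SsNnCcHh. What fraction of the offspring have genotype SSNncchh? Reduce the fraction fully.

SsNnCcHh gametes: SNCH×1, SNCh×1, SNcH×1, SNch×1, SnCH×1, SnCh×1, SncH×1, Snch×1, sNCH×1, sNCh×1, sNcH×1, sNch×1, snCH×1, snCh×1, sncH×1, snch×1
SsNnCcHh gametes: SNCH×1, SNCh×1, SNcH×1, SNch×1, SnCH×1, SnCh×1, SncH×1, Snch×1, sNCH×1, sNCh×1, sNcH×1, sNch×1, snCH×1, snCh×1, sncH×1, snch×1
SsNnCcHh×SsNnCcHh grid (16·16=256): SSNNCCHH=1 SSNNCCHh=2 SSNNCChh=1 SSNNCcHH=2 SSNNCcHh=4 SSNNCchh=2 SSNNccHH=1 SSNNccHh=2 SSNNcchh=1 SSNnCCHH=2 SSNnCCHh=4 SSNnCChh=2 SSNnCcHH=4 SSNnCcHh=8 SSNnCchh=4 SSNnccHH=2 SSNnccHh=4 SSNncchh=2 SSnnCCHH=1 SSnnCCHh=2 SSnnCChh=1 SSnnCcHH=2 SSnnCcHh=4 SSnnCchh=2 SSnnccHH=1 SSnnccHh=2 SSnncchh=1 SsNNCCHH=2 SsNNCCHh=4 SsNNCChh=2 SsNNCcHH=4 SsNNCcHh=8 SsNNCchh=4 SsNNccHH=2 SsNNccHh=4 SsNNcchh=2 SsNnCCHH=4 SsNnCCHh=8 SsNnCChh=4 SsNnCcHH=8 SsNnCcHh=16 SsNnCchh=8 SsNnccHH=4 SsNnccHh=8 SsNncchh=4 SsnnCCHH=2 SsnnCCHh=4 SsnnCChh=2 SsnnCcHH=4 SsnnCcHh=8 SsnnCchh=4 SsnnccHH=2 SsnnccHh=4 Ssnncchh=2 ssNNCCHH=1 ssNNCCHh=2 ssNNCChh=1 ssNNCcHH=2 ssNNCcHh=4 ssNNCchh=2 ssNNccHH=1 ssNNccHh=2 ssNNcchh=1 ssNnCCHH=2 ssNnCCHh=4 ssNnCChh=2 ssNnCcHH=4 ssNnCcHh=8 ssNnCchh=4 ssNnccHH=2 ssNnccHh=4 ssNncchh=2 ssnnCCHH=1 ssnnCCHh=2 ssnnCChh=1 ssnnCcHH=2 ssnnCcHh=4 ssnnCchh=2 ssnnccHH=1 ssnnccHh=2 ssnncchh=1
SSNncchh hits 2/256; gcd=2; 2÷2/256÷2 = 1/128

P(SSNncchh) = 1/128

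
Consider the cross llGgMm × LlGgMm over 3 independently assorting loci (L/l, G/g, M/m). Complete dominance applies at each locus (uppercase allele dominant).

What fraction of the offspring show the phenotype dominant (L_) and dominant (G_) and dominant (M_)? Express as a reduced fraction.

llGgMm gametes: lGM×2, lGm×2, lgM×2, lgm×2
LlGgMm gametes: LGM×1, LGm×1, LgM×1, Lgm×1, lGM×1, lGm×1, lgM×1, lgm×1
llGgMm×LlGgMm grid (8·8=64): LlGGMM=2 LlGGMm=4 LlGGmm=2 LlGgMM=4 LlGgMm=8 LlGgmm=4 LlggMM=2 LlggMm=4 Llggmm=2 llGGMM=2 llGGMm=4 llGGmm=2 llGgMM=4 llGgMm=8 llGgmm=4 llggMM=2 llggMm=4 llggmm=2
L_ G_ M_ hits 18/64; gcd=2; 18÷2/64÷2 = 9/32

P(L_ G_ M_) = 9/32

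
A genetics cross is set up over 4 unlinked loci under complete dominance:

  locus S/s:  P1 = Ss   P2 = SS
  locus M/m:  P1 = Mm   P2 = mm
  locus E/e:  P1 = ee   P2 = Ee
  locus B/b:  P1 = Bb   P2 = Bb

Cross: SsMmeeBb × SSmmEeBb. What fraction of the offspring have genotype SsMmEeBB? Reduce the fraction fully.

P(SsMmEeBB) = 1/32

SsMmeeBb gametes: SMeB×2, SMeb×2, SmeB×2, Smeb×2, sMeB×2, sMeb×2, smeB×2, smeb×2
SSmmEeBb gametes: SmEB×4, SmEb×4, SmeB×4, Smeb×4
SsMmeeBb×SSmmEeBb grid (16·16=256): SSMmEeBB=8 SSMmEeBb=16 SSMmEebb=8 SSMmeeBB=8 SSMmeeBb=16 SSMmeebb=8 SSmmEeBB=8 SSmmEeBb=16 SSmmEebb=8 SSmmeeBB=8 SSmmeeBb=16 SSmmeebb=8 SsMmEeBB=8 SsMmEeBb=16 SsMmEebb=8 SsMmeeBB=8 SsMmeeBb=16 SsMmeebb=8 SsmmEeBB=8 SsmmEeBb=16 SsmmEebb=8 SsmmeeBB=8 SsmmeeBb=16 Ssmmeebb=8
SsMmEeBB hits 8/256; gcd=8; 8÷8/256÷8 = 1/32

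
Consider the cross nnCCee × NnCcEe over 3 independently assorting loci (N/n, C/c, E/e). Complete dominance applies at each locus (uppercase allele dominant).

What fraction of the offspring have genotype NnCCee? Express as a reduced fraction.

P(NnCCee) = 1/8

nnCCee gametes: nCe×8
NnCcEe gametes: NCE×1, NCe×1, NcE×1, Nce×1, nCE×1, nCe×1, ncE×1, nce×1
nnCCee×NnCcEe grid (8·8=64): NnCCEe=8 NnCCee=8 NnCcEe=8 NnCcee=8 nnCCEe=8 nnCCee=8 nnCcEe=8 nnCcee=8
NnCCee hits 8/64; gcd=8; 8÷8/64÷8 = 1/8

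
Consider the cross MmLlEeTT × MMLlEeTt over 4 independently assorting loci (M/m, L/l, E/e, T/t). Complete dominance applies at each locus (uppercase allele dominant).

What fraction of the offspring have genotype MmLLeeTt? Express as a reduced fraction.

MmLlEeTT gametes: MLET×2, MLeT×2, MlET×2, MleT×2, mLET×2, mLeT×2, mlET×2, mleT×2
MMLlEeTt gametes: MLET×2, MLEt×2, MLeT×2, MLet×2, MlET×2, MlEt×2, MleT×2, Mlet×2
MmLlEeTT×MMLlEeTt grid (16·16=256): MMLLEETT=4 MMLLEETt=4 MMLLEeTT=8 MMLLEeTt=8 MMLLeeTT=4 MMLLeeTt=4 MMLlEETT=8 MMLlEETt=8 MMLlEeTT=16 MMLlEeTt=16 MMLleeTT=8 MMLleeTt=8 MMllEETT=4 MMllEETt=4 MMllEeTT=8 MMllEeTt=8 MMlleeTT=4 MMlleeTt=4 MmLLEETT=4 MmLLEETt=4 MmLLEeTT=8 MmLLEeTt=8 MmLLeeTT=4 MmLLeeTt=4 MmLlEETT=8 MmLlEETt=8 MmLlEeTT=16 MmLlEeTt=16 MmLleeTT=8 MmLleeTt=8 MmllEETT=4 MmllEETt=4 MmllEeTT=8 MmllEeTt=8 MmlleeTT=4 MmlleeTt=4
MmLLeeTt hits 4/256; gcd=4; 4÷4/256÷4 = 1/64

P(MmLLeeTt) = 1/64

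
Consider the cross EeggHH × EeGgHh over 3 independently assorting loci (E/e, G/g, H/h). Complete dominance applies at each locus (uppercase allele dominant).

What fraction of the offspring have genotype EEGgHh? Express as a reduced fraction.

P(EEGgHh) = 1/16

EeggHH gametes: EgH×4, egH×4
EeGgHh gametes: EGH×1, EGh×1, EgH×1, Egh×1, eGH×1, eGh×1, egH×1, egh×1
EeggHH×EeGgHh grid (8·8=64): EEGgHH=4 EEGgHh=4 EEggHH=4 EEggHh=4 EeGgHH=8 EeGgHh=8 EeggHH=8 EeggHh=8 eeGgHH=4 eeGgHh=4 eeggHH=4 eeggHh=4
EEGgHh hits 4/64; gcd=4; 4÷4/64÷4 = 1/16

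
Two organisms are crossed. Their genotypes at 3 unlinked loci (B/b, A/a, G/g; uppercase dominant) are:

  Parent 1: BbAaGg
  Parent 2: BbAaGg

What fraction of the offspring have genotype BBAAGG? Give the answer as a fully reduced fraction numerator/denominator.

BbAaGg gametes: BAG×1, BAg×1, BaG×1, Bag×1, bAG×1, bAg×1, baG×1, bag×1
BbAaGg gametes: BAG×1, BAg×1, BaG×1, Bag×1, bAG×1, bAg×1, baG×1, bag×1
BbAaGg×BbAaGg grid (8·8=64): BBAAGG=1 BBAAGg=2 BBAAgg=1 BBAaGG=2 BBAaGg=4 BBAagg=2 BBaaGG=1 BBaaGg=2 BBaagg=1 BbAAGG=2 BbAAGg=4 BbAAgg=2 BbAaGG=4 BbAaGg=8 BbAagg=4 BbaaGG=2 BbaaGg=4 Bbaagg=2 bbAAGG=1 bbAAGg=2 bbAAgg=1 bbAaGG=2 bbAaGg=4 bbAagg=2 bbaaGG=1 bbaaGg=2 bbaagg=1
BBAAGG hits 1/64; gcd=1; 1÷1/64÷1 = 1/64

P(BBAAGG) = 1/64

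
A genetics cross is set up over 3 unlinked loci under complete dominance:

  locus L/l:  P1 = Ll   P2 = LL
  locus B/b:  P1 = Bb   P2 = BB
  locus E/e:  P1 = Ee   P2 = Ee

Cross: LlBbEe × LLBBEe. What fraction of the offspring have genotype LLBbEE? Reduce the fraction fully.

LlBbEe gametes: LBE×1, LBe×1, LbE×1, Lbe×1, lBE×1, lBe×1, lbE×1, lbe×1
LLBBEe gametes: LBE×4, LBe×4
LlBbEe×LLBBEe grid (8·8=64): LLBBEE=4 LLBBEe=8 LLBBee=4 LLBbEE=4 LLBbEe=8 LLBbee=4 LlBBEE=4 LlBBEe=8 LlBBee=4 LlBbEE=4 LlBbEe=8 LlBbee=4
LLBbEE hits 4/64; gcd=4; 4÷4/64÷4 = 1/16

P(LLBbEE) = 1/16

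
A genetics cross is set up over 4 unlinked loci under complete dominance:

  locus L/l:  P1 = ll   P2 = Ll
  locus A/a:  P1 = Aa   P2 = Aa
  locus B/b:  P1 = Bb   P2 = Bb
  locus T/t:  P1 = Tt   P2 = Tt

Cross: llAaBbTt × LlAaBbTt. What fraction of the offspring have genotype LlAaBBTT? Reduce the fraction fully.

P(LlAaBBTT) = 1/64

llAaBbTt gametes: lABT×2, lABt×2, lAbT×2, lAbt×2, laBT×2, laBt×2, labT×2, labt×2
LlAaBbTt gametes: LABT×1, LABt×1, LAbT×1, LAbt×1, LaBT×1, LaBt×1, LabT×1, Labt×1, lABT×1, lABt×1, lAbT×1, lAbt×1, laBT×1, laBt×1, labT×1, labt×1
llAaBbTt×LlAaBbTt grid (16·16=256): LlAABBTT=2 LlAABBTt=4 LlAABBtt=2 LlAABbTT=4 LlAABbTt=8 LlAABbtt=4 LlAAbbTT=2 LlAAbbTt=4 LlAAbbtt=2 LlAaBBTT=4 LlAaBBTt=8 LlAaBBtt=4 LlAaBbTT=8 LlAaBbTt=16 LlAaBbtt=8 LlAabbTT=4 LlAabbTt=8 LlAabbtt=4 LlaaBBTT=2 LlaaBBTt=4 LlaaBBtt=2 LlaaBbTT=4 LlaaBbTt=8 LlaaBbtt=4 LlaabbTT=2 LlaabbTt=4 Llaabbtt=2 llAABBTT=2 llAABBTt=4 llAABBtt=2 llAABbTT=4 llAABbTt=8 llAABbtt=4 llAAbbTT=2 llAAbbTt=4 llAAbbtt=2 llAaBBTT=4 llAaBBTt=8 llAaBBtt=4 llAaBbTT=8 llAaBbTt=16 llAaBbtt=8 llAabbTT=4 llAabbTt=8 llAabbtt=4 llaaBBTT=2 llaaBBTt=4 llaaBBtt=2 llaaBbTT=4 llaaBbTt=8 llaaBbtt=4 llaabbTT=2 llaabbTt=4 llaabbtt=2
LlAaBBTT hits 4/256; gcd=4; 4÷4/256÷4 = 1/64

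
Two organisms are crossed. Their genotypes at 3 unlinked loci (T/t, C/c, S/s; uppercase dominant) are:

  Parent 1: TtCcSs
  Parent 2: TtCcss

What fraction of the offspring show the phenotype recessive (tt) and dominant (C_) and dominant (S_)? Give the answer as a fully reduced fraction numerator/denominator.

TtCcSs gametes: TCS×1, TCs×1, TcS×1, Tcs×1, tCS×1, tCs×1, tcS×1, tcs×1
TtCcss gametes: TCs×2, Tcs×2, tCs×2, tcs×2
TtCcSs×TtCcss grid (8·8=64): TTCCSs=2 TTCCss=2 TTCcSs=4 TTCcss=4 TTccSs=2 TTccss=2 TtCCSs=4 TtCCss=4 TtCcSs=8 TtCcss=8 TtccSs=4 Ttccss=4 ttCCSs=2 ttCCss=2 ttCcSs=4 ttCcss=4 ttccSs=2 ttccss=2
tt C_ S_ hits 6/64; gcd=2; 6÷2/64÷2 = 3/32

P(tt C_ S_) = 3/32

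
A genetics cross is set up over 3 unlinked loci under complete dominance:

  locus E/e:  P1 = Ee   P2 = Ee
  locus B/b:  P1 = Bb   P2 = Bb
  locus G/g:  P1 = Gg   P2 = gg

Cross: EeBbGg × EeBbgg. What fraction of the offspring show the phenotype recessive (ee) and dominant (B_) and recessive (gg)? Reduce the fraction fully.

EeBbGg gametes: EBG×1, EBg×1, EbG×1, Ebg×1, eBG×1, eBg×1, ebG×1, ebg×1
EeBbgg gametes: EBg×2, Ebg×2, eBg×2, ebg×2
EeBbGg×EeBbgg grid (8·8=64): EEBBGg=2 EEBBgg=2 EEBbGg=4 EEBbgg=4 EEbbGg=2 EEbbgg=2 EeBBGg=4 EeBBgg=4 EeBbGg=8 EeBbgg=8 EebbGg=4 Eebbgg=4 eeBBGg=2 eeBBgg=2 eeBbGg=4 eeBbgg=4 eebbGg=2 eebbgg=2
ee B_ gg hits 6/64; gcd=2; 6÷2/64÷2 = 3/32

P(ee B_ gg) = 3/32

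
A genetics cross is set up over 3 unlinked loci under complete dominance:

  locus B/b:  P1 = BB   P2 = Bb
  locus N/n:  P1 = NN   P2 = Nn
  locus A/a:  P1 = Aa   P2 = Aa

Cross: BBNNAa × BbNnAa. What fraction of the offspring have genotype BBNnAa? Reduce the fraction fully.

P(BBNnAa) = 1/8

BBNNAa gametes: BNA×4, BNa×4
BbNnAa gametes: BNA×1, BNa×1, BnA×1, Bna×1, bNA×1, bNa×1, bnA×1, bna×1
BBNNAa×BbNnAa grid (8·8=64): BBNNAA=4 BBNNAa=8 BBNNaa=4 BBNnAA=4 BBNnAa=8 BBNnaa=4 BbNNAA=4 BbNNAa=8 BbNNaa=4 BbNnAA=4 BbNnAa=8 BbNnaa=4
BBNnAa hits 8/64; gcd=8; 8÷8/64÷8 = 1/8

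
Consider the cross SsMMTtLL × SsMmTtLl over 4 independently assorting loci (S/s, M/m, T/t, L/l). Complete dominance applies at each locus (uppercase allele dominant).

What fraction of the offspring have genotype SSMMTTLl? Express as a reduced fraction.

P(SSMMTTLl) = 1/64

SsMMTtLL gametes: SMTL×4, SMtL×4, sMTL×4, sMtL×4
SsMmTtLl gametes: SMTL×1, SMTl×1, SMtL×1, SMtl×1, SmTL×1, SmTl×1, SmtL×1, Smtl×1, sMTL×1, sMTl×1, sMtL×1, sMtl×1, smTL×1, smTl×1, smtL×1, smtl×1
SsMMTtLL×SsMmTtLl grid (16·16=256): SSMMTTLL=4 SSMMTTLl=4 SSMMTtLL=8 SSMMTtLl=8 SSMMttLL=4 SSMMttLl=4 SSMmTTLL=4 SSMmTTLl=4 SSMmTtLL=8 SSMmTtLl=8 SSMmttLL=4 SSMmttLl=4 SsMMTTLL=8 SsMMTTLl=8 SsMMTtLL=16 SsMMTtLl=16 SsMMttLL=8 SsMMttLl=8 SsMmTTLL=8 SsMmTTLl=8 SsMmTtLL=16 SsMmTtLl=16 SsMmttLL=8 SsMmttLl=8 ssMMTTLL=4 ssMMTTLl=4 ssMMTtLL=8 ssMMTtLl=8 ssMMttLL=4 ssMMttLl=4 ssMmTTLL=4 ssMmTTLl=4 ssMmTtLL=8 ssMmTtLl=8 ssMmttLL=4 ssMmttLl=4
SSMMTTLl hits 4/256; gcd=4; 4÷4/256÷4 = 1/64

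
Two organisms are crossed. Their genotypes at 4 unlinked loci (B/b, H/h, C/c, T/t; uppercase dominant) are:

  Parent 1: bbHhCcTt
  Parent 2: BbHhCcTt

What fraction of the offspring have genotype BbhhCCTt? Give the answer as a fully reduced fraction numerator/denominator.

P(BbhhCCTt) = 1/64

bbHhCcTt gametes: bHCT×2, bHCt×2, bHcT×2, bHct×2, bhCT×2, bhCt×2, bhcT×2, bhct×2
BbHhCcTt gametes: BHCT×1, BHCt×1, BHcT×1, BHct×1, BhCT×1, BhCt×1, BhcT×1, Bhct×1, bHCT×1, bHCt×1, bHcT×1, bHct×1, bhCT×1, bhCt×1, bhcT×1, bhct×1
bbHhCcTt×BbHhCcTt grid (16·16=256): BbHHCCTT=2 BbHHCCTt=4 BbHHCCtt=2 BbHHCcTT=4 BbHHCcTt=8 BbHHCctt=4 BbHHccTT=2 BbHHccTt=4 BbHHcctt=2 BbHhCCTT=4 BbHhCCTt=8 BbHhCCtt=4 BbHhCcTT=8 BbHhCcTt=16 BbHhCctt=8 BbHhccTT=4 BbHhccTt=8 BbHhcctt=4 BbhhCCTT=2 BbhhCCTt=4 BbhhCCtt=2 BbhhCcTT=4 BbhhCcTt=8 BbhhCctt=4 BbhhccTT=2 BbhhccTt=4 Bbhhcctt=2 bbHHCCTT=2 bbHHCCTt=4 bbHHCCtt=2 bbHHCcTT=4 bbHHCcTt=8 bbHHCctt=4 bbHHccTT=2 bbHHccTt=4 bbHHcctt=2 bbHhCCTT=4 bbHhCCTt=8 bbHhCCtt=4 bbHhCcTT=8 bbHhCcTt=16 bbHhCctt=8 bbHhccTT=4 bbHhccTt=8 bbHhcctt=4 bbhhCCTT=2 bbhhCCTt=4 bbhhCCtt=2 bbhhCcTT=4 bbhhCcTt=8 bbhhCctt=4 bbhhccTT=2 bbhhccTt=4 bbhhcctt=2
BbhhCCTt hits 4/256; gcd=4; 4÷4/256÷4 = 1/64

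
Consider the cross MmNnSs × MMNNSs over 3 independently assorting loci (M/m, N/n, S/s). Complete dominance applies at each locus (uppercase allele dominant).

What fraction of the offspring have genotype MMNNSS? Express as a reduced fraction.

P(MMNNSS) = 1/16

MmNnSs gametes: MNS×1, MNs×1, MnS×1, Mns×1, mNS×1, mNs×1, mnS×1, mns×1
MMNNSs gametes: MNS×4, MNs×4
MmNnSs×MMNNSs grid (8·8=64): MMNNSS=4 MMNNSs=8 MMNNss=4 MMNnSS=4 MMNnSs=8 MMNnss=4 MmNNSS=4 MmNNSs=8 MmNNss=4 MmNnSS=4 MmNnSs=8 MmNnss=4
MMNNSS hits 4/64; gcd=4; 4÷4/64÷4 = 1/16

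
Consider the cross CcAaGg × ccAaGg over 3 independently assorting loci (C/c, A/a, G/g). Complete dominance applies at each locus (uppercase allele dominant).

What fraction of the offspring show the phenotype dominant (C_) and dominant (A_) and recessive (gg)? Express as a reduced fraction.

P(C_ A_ gg) = 3/32

CcAaGg gametes: CAG×1, CAg×1, CaG×1, Cag×1, cAG×1, cAg×1, caG×1, cag×1
ccAaGg gametes: cAG×2, cAg×2, caG×2, cag×2
CcAaGg×ccAaGg grid (8·8=64): CcAAGG=2 CcAAGg=4 CcAAgg=2 CcAaGG=4 CcAaGg=8 CcAagg=4 CcaaGG=2 CcaaGg=4 Ccaagg=2 ccAAGG=2 ccAAGg=4 ccAAgg=2 ccAaGG=4 ccAaGg=8 ccAagg=4 ccaaGG=2 ccaaGg=4 ccaagg=2
C_ A_ gg hits 6/64; gcd=2; 6÷2/64÷2 = 3/32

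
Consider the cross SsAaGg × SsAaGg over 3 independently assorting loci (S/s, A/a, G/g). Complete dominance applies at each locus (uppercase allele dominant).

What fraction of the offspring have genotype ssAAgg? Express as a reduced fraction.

SsAaGg gametes: SAG×1, SAg×1, SaG×1, Sag×1, sAG×1, sAg×1, saG×1, sag×1
SsAaGg gametes: SAG×1, SAg×1, SaG×1, Sag×1, sAG×1, sAg×1, saG×1, sag×1
SsAaGg×SsAaGg grid (8·8=64): SSAAGG=1 SSAAGg=2 SSAAgg=1 SSAaGG=2 SSAaGg=4 SSAagg=2 SSaaGG=1 SSaaGg=2 SSaagg=1 SsAAGG=2 SsAAGg=4 SsAAgg=2 SsAaGG=4 SsAaGg=8 SsAagg=4 SsaaGG=2 SsaaGg=4 Ssaagg=2 ssAAGG=1 ssAAGg=2 ssAAgg=1 ssAaGG=2 ssAaGg=4 ssAagg=2 ssaaGG=1 ssaaGg=2 ssaagg=1
ssAAgg hits 1/64; gcd=1; 1÷1/64÷1 = 1/64

P(ssAAgg) = 1/64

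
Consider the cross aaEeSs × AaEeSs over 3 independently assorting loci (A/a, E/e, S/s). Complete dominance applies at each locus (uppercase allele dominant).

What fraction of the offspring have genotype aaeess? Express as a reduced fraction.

P(aaeess) = 1/32

aaEeSs gametes: aES×2, aEs×2, aeS×2, aes×2
AaEeSs gametes: AES×1, AEs×1, AeS×1, Aes×1, aES×1, aEs×1, aeS×1, aes×1
aaEeSs×AaEeSs grid (8·8=64): AaEESS=2 AaEESs=4 AaEEss=2 AaEeSS=4 AaEeSs=8 AaEess=4 AaeeSS=2 AaeeSs=4 Aaeess=2 aaEESS=2 aaEESs=4 aaEEss=2 aaEeSS=4 aaEeSs=8 aaEess=4 aaeeSS=2 aaeeSs=4 aaeess=2
aaeess hits 2/64; gcd=2; 2÷2/64÷2 = 1/32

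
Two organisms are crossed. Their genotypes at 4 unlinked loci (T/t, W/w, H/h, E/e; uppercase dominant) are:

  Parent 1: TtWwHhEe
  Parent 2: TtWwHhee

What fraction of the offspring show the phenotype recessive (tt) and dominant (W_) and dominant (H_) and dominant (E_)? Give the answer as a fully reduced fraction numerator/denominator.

P(tt W_ H_ E_) = 9/128

TtWwHhEe gametes: TWHE×1, TWHe×1, TWhE×1, TWhe×1, TwHE×1, TwHe×1, TwhE×1, Twhe×1, tWHE×1, tWHe×1, tWhE×1, tWhe×1, twHE×1, twHe×1, twhE×1, twhe×1
TtWwHhee gametes: TWHe×2, TWhe×2, TwHe×2, Twhe×2, tWHe×2, tWhe×2, twHe×2, twhe×2
TtWwHhEe×TtWwHhee grid (16·16=256): TTWWHHEe=2 TTWWHHee=2 TTWWHhEe=4 TTWWHhee=4 TTWWhhEe=2 TTWWhhee=2 TTWwHHEe=4 TTWwHHee=4 TTWwHhEe=8 TTWwHhee=8 TTWwhhEe=4 TTWwhhee=4 TTwwHHEe=2 TTwwHHee=2 TTwwHhEe=4 TTwwHhee=4 TTwwhhEe=2 TTwwhhee=2 TtWWHHEe=4 TtWWHHee=4 TtWWHhEe=8 TtWWHhee=8 TtWWhhEe=4 TtWWhhee=4 TtWwHHEe=8 TtWwHHee=8 TtWwHhEe=16 TtWwHhee=16 TtWwhhEe=8 TtWwhhee=8 TtwwHHEe=4 TtwwHHee=4 TtwwHhEe=8 TtwwHhee=8 TtwwhhEe=4 Ttwwhhee=4 ttWWHHEe=2 ttWWHHee=2 ttWWHhEe=4 ttWWHhee=4 ttWWhhEe=2 ttWWhhee=2 ttWwHHEe=4 ttWwHHee=4 ttWwHhEe=8 ttWwHhee=8 ttWwhhEe=4 ttWwhhee=4 ttwwHHEe=2 ttwwHHee=2 ttwwHhEe=4 ttwwHhee=4 ttwwhhEe=2 ttwwhhee=2
tt W_ H_ E_ hits 18/256; gcd=2; 18÷2/256÷2 = 9/128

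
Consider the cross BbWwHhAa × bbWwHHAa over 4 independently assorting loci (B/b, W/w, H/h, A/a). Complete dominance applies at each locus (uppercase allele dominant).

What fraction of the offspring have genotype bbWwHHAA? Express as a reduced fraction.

P(bbWwHHAA) = 1/32

BbWwHhAa gametes: BWHA×1, BWHa×1, BWhA×1, BWha×1, BwHA×1, BwHa×1, BwhA×1, Bwha×1, bWHA×1, bWHa×1, bWhA×1, bWha×1, bwHA×1, bwHa×1, bwhA×1, bwha×1
bbWwHHAa gametes: bWHA×4, bWHa×4, bwHA×4, bwHa×4
BbWwHhAa×bbWwHHAa grid (16·16=256): BbWWHHAA=4 BbWWHHAa=8 BbWWHHaa=4 BbWWHhAA=4 BbWWHhAa=8 BbWWHhaa=4 BbWwHHAA=8 BbWwHHAa=16 BbWwHHaa=8 BbWwHhAA=8 BbWwHhAa=16 BbWwHhaa=8 BbwwHHAA=4 BbwwHHAa=8 BbwwHHaa=4 BbwwHhAA=4 BbwwHhAa=8 BbwwHhaa=4 bbWWHHAA=4 bbWWHHAa=8 bbWWHHaa=4 bbWWHhAA=4 bbWWHhAa=8 bbWWHhaa=4 bbWwHHAA=8 bbWwHHAa=16 bbWwHHaa=8 bbWwHhAA=8 bbWwHhAa=16 bbWwHhaa=8 bbwwHHAA=4 bbwwHHAa=8 bbwwHHaa=4 bbwwHhAA=4 bbwwHhAa=8 bbwwHhaa=4
bbWwHHAA hits 8/256; gcd=8; 8÷8/256÷8 = 1/32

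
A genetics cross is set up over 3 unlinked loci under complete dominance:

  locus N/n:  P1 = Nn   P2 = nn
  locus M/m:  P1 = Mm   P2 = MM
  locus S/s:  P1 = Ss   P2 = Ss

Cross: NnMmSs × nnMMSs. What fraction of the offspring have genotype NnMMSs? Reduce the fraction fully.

NnMmSs gametes: NMS×1, NMs×1, NmS×1, Nms×1, nMS×1, nMs×1, nmS×1, nms×1
nnMMSs gametes: nMS×4, nMs×4
NnMmSs×nnMMSs grid (8·8=64): NnMMSS=4 NnMMSs=8 NnMMss=4 NnMmSS=4 NnMmSs=8 NnMmss=4 nnMMSS=4 nnMMSs=8 nnMMss=4 nnMmSS=4 nnMmSs=8 nnMmss=4
NnMMSs hits 8/64; gcd=8; 8÷8/64÷8 = 1/8

P(NnMMSs) = 1/8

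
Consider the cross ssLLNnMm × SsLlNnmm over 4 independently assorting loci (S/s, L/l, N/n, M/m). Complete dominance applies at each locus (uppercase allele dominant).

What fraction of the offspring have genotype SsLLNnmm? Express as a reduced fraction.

ssLLNnMm gametes: sLNM×4, sLNm×4, sLnM×4, sLnm×4
SsLlNnmm gametes: SLNm×2, SLnm×2, SlNm×2, Slnm×2, sLNm×2, sLnm×2, slNm×2, slnm×2
ssLLNnMm×SsLlNnmm grid (16·16=256): SsLLNNMm=8 SsLLNNmm=8 SsLLNnMm=16 SsLLNnmm=16 SsLLnnMm=8 SsLLnnmm=8 SsLlNNMm=8 SsLlNNmm=8 SsLlNnMm=16 SsLlNnmm=16 SsLlnnMm=8 SsLlnnmm=8 ssLLNNMm=8 ssLLNNmm=8 ssLLNnMm=16 ssLLNnmm=16 ssLLnnMm=8 ssLLnnmm=8 ssLlNNMm=8 ssLlNNmm=8 ssLlNnMm=16 ssLlNnmm=16 ssLlnnMm=8 ssLlnnmm=8
SsLLNnmm hits 16/256; gcd=16; 16÷16/256÷16 = 1/16

P(SsLLNnmm) = 1/16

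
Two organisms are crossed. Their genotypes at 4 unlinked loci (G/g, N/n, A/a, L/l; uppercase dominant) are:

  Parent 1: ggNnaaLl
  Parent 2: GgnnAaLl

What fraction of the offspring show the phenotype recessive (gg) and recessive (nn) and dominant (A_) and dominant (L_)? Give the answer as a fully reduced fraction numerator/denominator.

P(gg nn A_ L_) = 3/32

ggNnaaLl gametes: gNaL×4, gNal×4, gnaL×4, gnal×4
GgnnAaLl gametes: GnAL×2, GnAl×2, GnaL×2, Gnal×2, gnAL×2, gnAl×2, gnaL×2, gnal×2
ggNnaaLl×GgnnAaLl grid (16·16=256): GgNnAaLL=8 GgNnAaLl=16 GgNnAall=8 GgNnaaLL=8 GgNnaaLl=16 GgNnaall=8 GgnnAaLL=8 GgnnAaLl=16 GgnnAall=8 GgnnaaLL=8 GgnnaaLl=16 Ggnnaall=8 ggNnAaLL=8 ggNnAaLl=16 ggNnAall=8 ggNnaaLL=8 ggNnaaLl=16 ggNnaall=8 ggnnAaLL=8 ggnnAaLl=16 ggnnAall=8 ggnnaaLL=8 ggnnaaLl=16 ggnnaall=8
gg nn A_ L_ hits 24/256; gcd=8; 24÷8/256÷8 = 3/32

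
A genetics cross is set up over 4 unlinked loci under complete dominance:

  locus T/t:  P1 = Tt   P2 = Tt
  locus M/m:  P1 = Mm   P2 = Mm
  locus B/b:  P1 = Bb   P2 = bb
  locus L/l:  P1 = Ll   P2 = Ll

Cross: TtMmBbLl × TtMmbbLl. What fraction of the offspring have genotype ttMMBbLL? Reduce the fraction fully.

P(ttMMBbLL) = 1/128

TtMmBbLl gametes: TMBL×1, TMBl×1, TMbL×1, TMbl×1, TmBL×1, TmBl×1, TmbL×1, Tmbl×1, tMBL×1, tMBl×1, tMbL×1, tMbl×1, tmBL×1, tmBl×1, tmbL×1, tmbl×1
TtMmbbLl gametes: TMbL×2, TMbl×2, TmbL×2, Tmbl×2, tMbL×2, tMbl×2, tmbL×2, tmbl×2
TtMmBbLl×TtMmbbLl grid (16·16=256): TTMMBbLL=2 TTMMBbLl=4 TTMMBbll=2 TTMMbbLL=2 TTMMbbLl=4 TTMMbbll=2 TTMmBbLL=4 TTMmBbLl=8 TTMmBbll=4 TTMmbbLL=4 TTMmbbLl=8 TTMmbbll=4 TTmmBbLL=2 TTmmBbLl=4 TTmmBbll=2 TTmmbbLL=2 TTmmbbLl=4 TTmmbbll=2 TtMMBbLL=4 TtMMBbLl=8 TtMMBbll=4 TtMMbbLL=4 TtMMbbLl=8 TtMMbbll=4 TtMmBbLL=8 TtMmBbLl=16 TtMmBbll=8 TtMmbbLL=8 TtMmbbLl=16 TtMmbbll=8 TtmmBbLL=4 TtmmBbLl=8 TtmmBbll=4 TtmmbbLL=4 TtmmbbLl=8 Ttmmbbll=4 ttMMBbLL=2 ttMMBbLl=4 ttMMBbll=2 ttMMbbLL=2 ttMMbbLl=4 ttMMbbll=2 ttMmBbLL=4 ttMmBbLl=8 ttMmBbll=4 ttMmbbLL=4 ttMmbbLl=8 ttMmbbll=4 ttmmBbLL=2 ttmmBbLl=4 ttmmBbll=2 ttmmbbLL=2 ttmmbbLl=4 ttmmbbll=2
ttMMBbLL hits 2/256; gcd=2; 2÷2/256÷2 = 1/128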